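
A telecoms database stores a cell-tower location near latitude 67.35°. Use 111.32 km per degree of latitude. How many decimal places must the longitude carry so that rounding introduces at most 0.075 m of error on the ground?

At 67.35° one degree of longitude covers 111320 × cos 67.35° ≈ 111320 × 0.3851 ≈ 42869.4 m.
N decimal places → at most half a unit in the last place, 0.5 × 10⁻ᴺ° = 42869.4/2 × 10⁻ᴺ m.
Need 0.5 × 42869.4 × 10⁻ᴺ ≤ 0.075 → 10⁻ᴺ ≤ 3.499e-06, so N ≥ 5.46.
N = 5 would give 0.214 m (too coarse); N = 6 gives 0.0214 m ≤ 0.075 m.

6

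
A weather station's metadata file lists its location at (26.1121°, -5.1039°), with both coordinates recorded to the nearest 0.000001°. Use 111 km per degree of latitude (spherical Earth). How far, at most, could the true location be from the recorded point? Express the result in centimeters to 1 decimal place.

Rounding to 6 decimal places leaves each coordinate within ±5e-07° of the true value.
North–south component: 5e-07° × 111000 = 0.0555 m.
East–west component at 26.1121°: 5e-07° × 111000 × cos 26.1121° ≈ 5e-07 × 99670.7 ≈ 0.0498354 m.
Combining orthogonally: (0.0555² + 0.0498354²)^½ ≈ 0.074591 m.
That is 0.074591 m = 7.4591 cm.

7.5 centimeters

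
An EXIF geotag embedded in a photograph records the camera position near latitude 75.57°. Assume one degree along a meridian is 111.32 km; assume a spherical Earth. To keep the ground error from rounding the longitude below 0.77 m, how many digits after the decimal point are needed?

At 75.57° one degree of longitude covers 111320 × cos 75.57° ≈ 111320 × 0.2492 ≈ 27740.6 m.
N decimal places → at most half a unit in the last place, 0.5 × 10⁻ᴺ° = 27740.6/2 × 10⁻ᴺ m.
Setting 13870.3 × 10⁻ᴺ ≤ 0.77 gives 10ᴺ ≥ 1.801e+04, i.e. N ≥ 4.26.
N = 4 would give 1.39 m (too coarse); N = 5 gives 0.139 m ≤ 0.77 m.

5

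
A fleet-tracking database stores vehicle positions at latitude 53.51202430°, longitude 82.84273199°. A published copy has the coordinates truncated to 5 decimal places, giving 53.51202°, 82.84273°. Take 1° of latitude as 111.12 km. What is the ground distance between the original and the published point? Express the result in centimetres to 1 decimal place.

49.6 centimetres

Δlat = 53.51202430 − 53.51202 = +0.00000430°; Δlon = 82.84273199 − 82.84273 = +0.00000199°.
N–S: 0.00000430° × 111120 m/° = 0.477816 m.
E–W at 53.512°: 0.00000199° × 111120 × cos 53.512° = 0.00000199 × 111120 × 0.5947 ≈ 0.131495 m.
Distance: √(0.477816² + 0.131495²) ≈ 0.49558 m.
That is 0.49558 m = 49.558 cm.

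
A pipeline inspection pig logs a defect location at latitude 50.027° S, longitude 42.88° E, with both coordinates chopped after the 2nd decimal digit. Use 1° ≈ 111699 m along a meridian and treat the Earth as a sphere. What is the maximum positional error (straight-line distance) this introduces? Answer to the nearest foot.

Truncating at 2 decimal places can drop up to a full unit in the last place, so each coordinate may be off by as much as 0.01°.
N–S: 0.01° × 111699 m/° = 1116.99 m.
East–west component at 50.027°: 0.01° × 111699 × cos 50.027° ≈ 0.01 × 71758.4 ≈ 717.584 m.
Worst case both components are at the extreme and orthogonal: √(1116.99² + 717.584²) ≈ 1327.63 m.
Converting: 1327.63 m × 3.2808 ft/m ≈ 4355.7 ft.

4356 feet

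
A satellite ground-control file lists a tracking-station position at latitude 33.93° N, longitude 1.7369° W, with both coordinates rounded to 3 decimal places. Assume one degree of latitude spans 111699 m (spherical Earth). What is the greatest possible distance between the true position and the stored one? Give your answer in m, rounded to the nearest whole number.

Rounding to 3 decimal places leaves each coordinate within ±0.0005° of the true value.
North–south component: 0.0005° × 111699 = 55.8495 m.
Longitude error → 0.0005 × 111699 × cos 33.93° = 0.0005 × 111699 × 0.8297 ≈ 46.3395 m.
Worst case both components are at the extreme and orthogonal: √(55.8495² + 46.3395²) ≈ 72.5707 m.

73 m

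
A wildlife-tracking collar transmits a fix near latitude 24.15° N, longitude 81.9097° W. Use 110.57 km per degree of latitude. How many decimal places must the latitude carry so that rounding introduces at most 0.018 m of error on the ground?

One degree of latitude covers 110570 m.
Rounding to N decimal places gives at most 0.5 × 10⁻ᴺ degrees of error, i.e. 0.5 × 10⁻ᴺ × 110570 m.
Need 0.5 × 110570 × 10⁻ᴺ ≤ 0.018 → 10⁻ᴺ ≤ 3.256e-07, so N ≥ 6.49.
N = 6 would give 0.0553 m (too coarse); N = 7 gives 0.00553 m ≤ 0.018 m.

7 decimal places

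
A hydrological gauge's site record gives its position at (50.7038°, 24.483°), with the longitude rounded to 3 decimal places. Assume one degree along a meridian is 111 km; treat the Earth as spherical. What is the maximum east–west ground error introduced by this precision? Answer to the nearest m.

35 m

Rounding to 3 decimal places leaves the longitude within ±0.0005° of the true value.
At latitude 50.7038° a degree of longitude spans 111000 m × cos 50.7038° = 111000 × 0.6333 ≈ 70299.6 m.
Maximum E–W displacement: 0.0005 × 70299.6 = 35.1498 m.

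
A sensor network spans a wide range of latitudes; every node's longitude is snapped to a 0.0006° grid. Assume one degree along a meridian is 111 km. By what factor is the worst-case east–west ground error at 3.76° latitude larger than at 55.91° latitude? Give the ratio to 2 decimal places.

With a 0.0006° grid the true value lies within half a step, ±0.0006°/2 = ±0.0003°, of the stored one.
Error at 3.76° = 0.0003° × 111000 × cos 3.76° ≈ 33.3 × 0.9978 = 33.228 m.
At 55.91°: 0.0003° × 111000 × cos 55.91° = 0.0003 × 111000 × 0.5605 ≈ 18.664 m.
Ratio: 33.228 / 18.664 = cos 3.76° / cos 55.91° ≈ 1.7803.

1.78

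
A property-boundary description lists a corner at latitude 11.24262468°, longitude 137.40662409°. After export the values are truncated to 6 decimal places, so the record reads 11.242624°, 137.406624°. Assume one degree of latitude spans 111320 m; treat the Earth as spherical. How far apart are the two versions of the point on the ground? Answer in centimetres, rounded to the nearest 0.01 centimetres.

Δlat = 11.24262468 − 11.242624 = +0.00000068°; Δlon = 137.40662409 − 137.406624 = +0.00000009°.
N–S: 0.00000068° × 111320 m/° = 0.0756976 m.
E–W at 11.2426°: 0.00000009° × 111320 × cos 11.2426° = 0.00000009 × 111320 × 0.9808 ≈ 0.00982654 m.
Hypotenuse of the two orthogonal shifts: √(0.0756976² + 0.00982654²) = 0.0763327 m.
That is 0.0763327 m = 7.6333 cm.

7.63 centimetres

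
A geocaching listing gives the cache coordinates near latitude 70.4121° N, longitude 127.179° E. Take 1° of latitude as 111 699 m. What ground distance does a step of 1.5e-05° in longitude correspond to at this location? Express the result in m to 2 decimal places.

1.5e-05° of longitude at 70.4121° is 1.5e-05 × 111699 × cos 70.4121° ≈ 1.5e-05 × 37447.4 = 0.561711 m.

0.56 m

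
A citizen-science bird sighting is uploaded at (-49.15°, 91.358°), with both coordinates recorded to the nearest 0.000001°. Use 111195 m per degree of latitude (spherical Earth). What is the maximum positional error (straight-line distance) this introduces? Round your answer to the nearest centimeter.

Rounding to 6 decimal places leaves each coordinate within ±5e-07° of the true value.
N–S: 5e-07° × 111195 m/° = 0.0555975 m.
E–W at 49.15°: 5e-07° × 111195 × cos 49.15° = 5e-07 × 111195 × 0.6541 ≈ 0.0363653 m.
Worst case both components are at the extreme and orthogonal: √(0.0555975² + 0.0363653²) ≈ 0.0664343 m.
That is 0.0664343 m = 6.6434 cm.

7 centimeters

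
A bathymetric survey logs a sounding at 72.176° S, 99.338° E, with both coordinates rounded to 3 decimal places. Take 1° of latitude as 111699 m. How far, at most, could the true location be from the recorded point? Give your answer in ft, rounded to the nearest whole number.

Rounding to 3 decimal places leaves each coordinate within ±0.0005° of the true value.
North–south component: 0.0005° × 111699 = 55.8495 m.
East–west component at 72.176°: 0.0005° × 111699 × cos 72.176° ≈ 0.0005 × 34190.4 ≈ 17.0952 m.
The two errors are perpendicular, so the maximum displacement is √(55.8495² + 17.0952²) ≈ 58.4073 m.
Converting: 58.4073 m × 3.2808 ft/m ≈ 191.62 ft.

192 ft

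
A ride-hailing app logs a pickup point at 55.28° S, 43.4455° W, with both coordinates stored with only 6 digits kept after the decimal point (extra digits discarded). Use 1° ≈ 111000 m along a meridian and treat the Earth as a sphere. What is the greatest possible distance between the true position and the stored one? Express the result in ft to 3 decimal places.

Truncating at 6 decimal places can drop up to a full unit in the last place, so each coordinate may be off by as much as 1e-06°.
Latitude error → 1e-06 × 111000 = 0.111 m along the meridian.
Longitude error → 1e-06 × 111000 × cos 55.28° = 1e-06 × 111000 × 0.5696 ≈ 0.0632219 m.
Worst case both components are at the extreme and orthogonal: √(0.111² + 0.0632219²) ≈ 0.127742 m.
Converting: 0.127742 m × 3.2808 ft/m ≈ 0.4191 ft.

0.419 ft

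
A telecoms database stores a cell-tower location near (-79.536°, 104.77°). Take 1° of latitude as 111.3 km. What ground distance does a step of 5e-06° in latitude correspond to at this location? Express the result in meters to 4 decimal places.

0.5565 meters

5e-06° × 111300 m/° = 0.5565 m.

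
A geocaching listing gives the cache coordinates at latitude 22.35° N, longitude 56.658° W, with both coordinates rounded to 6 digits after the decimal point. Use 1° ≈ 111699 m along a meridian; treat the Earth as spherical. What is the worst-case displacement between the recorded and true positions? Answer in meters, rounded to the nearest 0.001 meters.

Rounding to 6 decimal places leaves each coordinate within ±5e-07° of the true value.
N–S: 5e-07° × 111699 m/° = 0.0558495 m.
Longitude error → 5e-07 × 111699 × cos 22.35° = 5e-07 × 111699 × 0.9249 ≈ 0.051654 m.
Combining orthogonally: (0.0558495² + 0.051654²)^½ ≈ 0.0760743 m.

0.076 meters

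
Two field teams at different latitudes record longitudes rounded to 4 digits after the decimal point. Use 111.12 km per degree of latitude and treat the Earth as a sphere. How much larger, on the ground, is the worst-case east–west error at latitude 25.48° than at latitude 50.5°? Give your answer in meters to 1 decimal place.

Rounding to 4 decimal places leaves the longitude within ±5e-05° of the true value.
At 25.48°: 5e-05° × 111120 × cos 25.48° = 5e-05 × 111120 × 0.9027 ≈ 5.0156 m.
Error at 50.5° = 5e-05° × 111120 × cos 50.5° ≈ 5.556 × 0.6361 = 3.5341 m.
Difference: 5.0156 − 3.5341 = 1.4815 m.

1.5 meters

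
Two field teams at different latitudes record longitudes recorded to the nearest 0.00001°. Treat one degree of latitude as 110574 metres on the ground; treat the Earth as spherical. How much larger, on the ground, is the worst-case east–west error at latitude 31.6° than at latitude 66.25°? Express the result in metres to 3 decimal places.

Rounding to 5 decimal places leaves the longitude within ±5e-06° of the true value.
At 31.6°: 5e-06° × 110574 × cos 31.6° = 5e-06 × 110574 × 0.8517 ≈ 0.47089 m.
At 66.25°: 5e-06° × 110574 × cos 66.25° = 5e-06 × 110574 × 0.4027 ≈ 0.22267 m.
Difference: 0.47089 − 0.22267 = 0.24823 m.

0.248 metres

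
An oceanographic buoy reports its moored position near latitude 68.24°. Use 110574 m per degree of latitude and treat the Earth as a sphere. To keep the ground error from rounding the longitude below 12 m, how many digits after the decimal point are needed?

At 68.24° one degree of longitude covers 110574 × cos 68.24° ≈ 110574 × 0.3707 ≈ 40991.9 m.
N decimal places → at most half a unit in the last place, 0.5 × 10⁻ᴺ° = 40991.9/2 × 10⁻ᴺ m.
Setting 20496 × 10⁻ᴺ ≤ 12 gives 10ᴺ ≥ 1708, i.e. N ≥ 3.23.
At 3 places the error can reach 20.5 m, but 4 places keeps it to 2.05 m.

4 decimal places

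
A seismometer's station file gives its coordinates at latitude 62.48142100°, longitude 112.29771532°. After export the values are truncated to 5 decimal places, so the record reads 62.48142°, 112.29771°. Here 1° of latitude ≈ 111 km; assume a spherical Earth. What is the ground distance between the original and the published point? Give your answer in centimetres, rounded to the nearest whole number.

29 centimetres

The latitude changed by +0.00000100° and the longitude by +0.00000532°.
N–S: 0.00000100° × 111000 m/° = 0.111 m.
E–W at 62.4814°: 0.00000532° × 111000 × cos 62.4814° = 0.00000532 × 111000 × 0.4620 ≈ 0.272842 m.
Combined displacement = (0.111² + 0.272842²)^½ ≈ 0.294557 m.
That is 0.294557 m = 29.456 cm.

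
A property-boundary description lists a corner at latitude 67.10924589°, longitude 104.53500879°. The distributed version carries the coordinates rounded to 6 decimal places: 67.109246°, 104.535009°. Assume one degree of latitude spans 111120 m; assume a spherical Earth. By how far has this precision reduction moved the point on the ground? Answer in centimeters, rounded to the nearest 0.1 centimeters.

The latitude changed by -0.00000011° and the longitude by -0.00000021°.
N–S: -0.00000011° × 111120 m/° = -0.0122232 m.
E–W at 67.1092°: -0.00000021° × 111120 × cos 67.1092° = -0.00000021 × 111120 × 0.3890 ≈ -0.00907682 m.
Hypotenuse of the two orthogonal shifts: √(0.0122232² + 0.00907682²) = 0.0152248 m.
That is 0.0152248 m = 1.5225 cm.

1.5 centimeters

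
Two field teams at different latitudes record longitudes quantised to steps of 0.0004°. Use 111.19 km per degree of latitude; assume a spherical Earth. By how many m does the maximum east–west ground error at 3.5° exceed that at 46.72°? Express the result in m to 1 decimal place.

7.0 m

With a 0.0004° grid the true value lies within half a step, ±0.0004°/2 = ±0.0002°, of the stored one.
At 3.5°: 0.0002° × 111190 × cos 3.5° = 0.0002 × 111190 × 0.9981 ≈ 22.197 m.
At 46.72°: 0.0002° × 111190 × cos 46.72° = 0.0002 × 111190 × 0.6856 ≈ 15.246 m.
So the lower-latitude error exceeds the higher by 22.197 − 15.246 = 6.9509 m.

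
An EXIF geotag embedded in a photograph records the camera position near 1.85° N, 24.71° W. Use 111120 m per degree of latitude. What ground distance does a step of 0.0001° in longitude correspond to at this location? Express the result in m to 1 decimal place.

11.1 m

0.0001° of longitude at 1.85° is 0.0001 × 111120 × cos 1.85° ≈ 0.0001 × 111062 = 11.1062 m.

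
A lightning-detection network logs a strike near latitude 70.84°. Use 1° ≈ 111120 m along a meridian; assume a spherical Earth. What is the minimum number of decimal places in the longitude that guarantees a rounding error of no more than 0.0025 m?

At 70.84° one degree of longitude covers 111120 × cos 70.84° ≈ 111120 × 0.3282 ≈ 36470.4 m.
Rounding to N decimal places gives at most 0.5 × 10⁻ᴺ degrees of error, i.e. 0.5 × 10⁻ᴺ × 36470.4 m.
Setting 18235.2 × 10⁻ᴺ ≤ 0.0025 gives 10ᴺ ≥ 7.294e+06, i.e. N ≥ 6.86.
At 6 places the error can reach 0.0182 m, but 7 places keeps it to 0.00182 m.

7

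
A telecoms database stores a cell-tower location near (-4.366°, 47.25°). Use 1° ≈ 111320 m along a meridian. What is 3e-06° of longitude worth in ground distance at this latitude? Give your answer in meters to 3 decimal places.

0.333 meters

3e-06° of longitude at 4.366° is 3e-06 × 111320 × cos 4.366° ≈ 3e-06 × 110997 = 0.332991 m.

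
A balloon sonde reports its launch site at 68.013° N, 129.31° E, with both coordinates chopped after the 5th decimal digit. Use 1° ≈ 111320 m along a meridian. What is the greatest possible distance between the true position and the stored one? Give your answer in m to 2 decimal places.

1.19 m

Truncating at 5 decimal places can drop up to a full unit in the last place, so each coordinate may be off by as much as 1e-05°.
North–south component: 1e-05° × 111320 = 1.1132 m.
East–west component at 68.013°: 1e-05° × 111320 × cos 68.013° ≈ 1e-05 × 41677.8 ≈ 0.416778 m.
The two errors are perpendicular, so the maximum displacement is √(1.1132² + 0.416778²) ≈ 1.18866 m.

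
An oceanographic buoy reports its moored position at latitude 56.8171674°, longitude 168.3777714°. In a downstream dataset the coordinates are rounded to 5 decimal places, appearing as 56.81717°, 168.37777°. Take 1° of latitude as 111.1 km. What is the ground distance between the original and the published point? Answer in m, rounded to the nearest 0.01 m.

0.30 m

The latitude changed by -0.0000026° and the longitude by +0.0000014°.
North–south shift: -0.0000026 × 111100 = -0.28886 m.
E–W at 56.8172°: 0.0000014° × 111100 × cos 56.8172° = 0.0000014 × 111100 × 0.5473 ≈ 0.085129 m.
Hypotenuse of the two orthogonal shifts: √(0.28886² + 0.085129²) = 0.301143 m.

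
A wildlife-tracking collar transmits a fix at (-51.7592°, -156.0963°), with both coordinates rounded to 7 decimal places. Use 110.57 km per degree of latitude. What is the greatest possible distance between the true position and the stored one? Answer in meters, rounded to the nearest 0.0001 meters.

0.0065 meters

Rounding to 7 decimal places leaves each coordinate within ±5e-08° of the true value.
N–S: 5e-08° × 110570 m/° = 0.0055285 m.
East–west component at 51.7592°: 5e-08° × 110570 × cos 51.7592° ≈ 5e-08 × 68439.3 ≈ 0.00342196 m.
The two errors are perpendicular, so the maximum displacement is √(0.0055285² + 0.00342196²) ≈ 0.00650186 m.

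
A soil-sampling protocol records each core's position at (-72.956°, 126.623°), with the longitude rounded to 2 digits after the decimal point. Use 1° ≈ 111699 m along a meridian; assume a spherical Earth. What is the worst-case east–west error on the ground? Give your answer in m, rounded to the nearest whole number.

Rounding to 2 decimal places leaves the longitude within ±0.005° of the true value.
Parallels shrink by cos φ, so at 72.956° a degree of longitude is 111699 × 0.2931 ≈ 32739.6 m.
Maximum E–W displacement: 0.005 × 32739.6 = 163.698 m.

164 m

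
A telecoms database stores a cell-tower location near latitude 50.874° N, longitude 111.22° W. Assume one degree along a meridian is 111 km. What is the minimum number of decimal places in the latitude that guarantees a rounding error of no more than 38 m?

4

One degree of latitude covers 111000 m.
With N decimal places the half-ulp bound is 0.5·10⁻ᴺ°, or 0.5·10⁻ᴺ × 111000 m on the ground.
Need 0.5 × 111000 × 10⁻ᴺ ≤ 38 → 10⁻ᴺ ≤ 6.847e-04, so N ≥ 3.16.
At 3 places the error can reach 55.5 m, but 4 places keeps it to 5.55 m.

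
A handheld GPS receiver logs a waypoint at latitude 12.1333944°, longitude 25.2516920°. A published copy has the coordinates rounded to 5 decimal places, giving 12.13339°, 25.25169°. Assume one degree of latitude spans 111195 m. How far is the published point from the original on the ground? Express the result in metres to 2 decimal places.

Δlat = 12.1333944 − 12.13339 = +0.0000044°; Δlon = 25.2516920 − 25.25169 = +0.0000020°.
North–south shift: 0.0000044 × 111195 = 0.489258 m.
E–W at 12.1334°: 0.0000020° × 111195 × cos 12.1334° = 0.0000020 × 111195 × 0.9777 ≈ 0.217422 m.
Hypotenuse of the two orthogonal shifts: √(0.489258² + 0.217422²) = 0.535393 m.

0.54 metres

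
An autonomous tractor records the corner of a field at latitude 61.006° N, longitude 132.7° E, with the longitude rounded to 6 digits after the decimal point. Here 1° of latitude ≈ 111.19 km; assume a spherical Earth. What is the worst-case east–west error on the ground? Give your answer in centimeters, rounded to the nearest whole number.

Rounding to 6 decimal places leaves the longitude within ±5e-07° of the true value.
One degree of longitude at 61.006° is 111190 × cos 61.006° ≈ 111190 × 0.4847 = 53895.8 m.
So at most 5e-07° × 53895.8 ≈ 0.0269479 m east–west.
That is 0.0269479 m = 2.6948 cm.

3 centimeters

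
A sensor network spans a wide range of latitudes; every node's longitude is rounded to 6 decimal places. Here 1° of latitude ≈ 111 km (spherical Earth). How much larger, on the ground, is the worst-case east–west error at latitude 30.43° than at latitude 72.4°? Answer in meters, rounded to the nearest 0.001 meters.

Rounding to 6 decimal places leaves the longitude within ±5e-07° of the true value.
At 30.43°: 5e-07° × 111000 × cos 30.43° = 5e-07 × 111000 × 0.8622 ≈ 0.047855 m.
At 72.4°: 5e-07° × 111000 × cos 72.4° = 5e-07 × 111000 × 0.3024 ≈ 0.016782 m.
Difference: 0.047855 − 0.016782 = 0.031073 m.

0.031 meters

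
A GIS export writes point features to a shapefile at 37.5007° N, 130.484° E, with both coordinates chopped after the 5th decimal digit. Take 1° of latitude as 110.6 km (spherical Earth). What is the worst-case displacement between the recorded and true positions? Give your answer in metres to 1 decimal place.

1.4 metres

Truncating at 5 decimal places can drop up to a full unit in the last place, so each coordinate may be off by as much as 1e-05°.
Latitude error → 1e-05 × 110600 = 1.106 m along the meridian.
Longitude error → 1e-05 × 110600 × cos 37.5007° = 1e-05 × 110600 × 0.7933 ≈ 0.877441 m.
The two errors are perpendicular, so the maximum displacement is √(1.106² + 0.877441²) ≈ 1.41179 m.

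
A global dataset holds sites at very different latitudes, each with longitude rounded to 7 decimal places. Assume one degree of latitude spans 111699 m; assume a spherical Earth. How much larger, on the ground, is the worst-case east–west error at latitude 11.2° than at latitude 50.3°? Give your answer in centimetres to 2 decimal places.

0.19 centimetres

Rounding to 7 decimal places leaves the longitude within ±5e-08° of the true value.
Error at 11.2° = 5e-08° × 111699 × cos 11.2° ≈ 0.0055849 × 0.9810 = 0.0054786 m.
Error at 50.3° = 5e-08° × 111699 × cos 50.3° ≈ 0.0055849 × 0.6388 = 0.0035675 m.
Difference: 0.0054786 − 0.0035675 = 0.0019111 m.
That is 0.0019111 m = 0.19111 cm.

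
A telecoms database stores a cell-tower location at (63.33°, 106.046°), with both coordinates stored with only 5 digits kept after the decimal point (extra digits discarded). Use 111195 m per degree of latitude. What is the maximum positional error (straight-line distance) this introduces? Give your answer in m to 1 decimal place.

1.2 m

Truncating at 5 decimal places can drop up to a full unit in the last place, so each coordinate may be off by as much as 1e-05°.
North–south component: 1e-05° × 111195 = 1.11195 m.
E–W at 63.33°: 1e-05° × 111195 × cos 63.33° = 1e-05 × 111195 × 0.4489 ≈ 0.4991 m.
Worst case both components are at the extreme and orthogonal: √(1.11195² + 0.4991²) ≈ 1.21882 m.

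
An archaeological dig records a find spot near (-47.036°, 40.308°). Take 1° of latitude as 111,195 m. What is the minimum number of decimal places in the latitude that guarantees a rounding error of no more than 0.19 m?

One degree of latitude covers 111195 m.
With N decimal places the half-ulp bound is 0.5·10⁻ᴺ°, or 0.5·10⁻ᴺ × 111195 m on the ground.
Setting 55597.5 × 10⁻ᴺ ≤ 0.19 gives 10ᴺ ≥ 2.926e+05, i.e. N ≥ 5.47.
So 6 decimal places suffice (0.0556 m); 5 would allow up to 0.556 m.

6 decimal places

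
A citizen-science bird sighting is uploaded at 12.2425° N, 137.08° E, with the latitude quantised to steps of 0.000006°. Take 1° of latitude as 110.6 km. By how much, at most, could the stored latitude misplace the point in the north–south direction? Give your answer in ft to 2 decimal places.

1.09 ft

With a 0.000006° grid the true value lies within half a step, ±0.000006°/2 = ±3e-06°, of the stored one.
North–south distance: 3e-06° × 110600 m/° = 0.3318 m.
Converting: 0.3318 m × 3.2808 ft/m ≈ 1.0886 ft.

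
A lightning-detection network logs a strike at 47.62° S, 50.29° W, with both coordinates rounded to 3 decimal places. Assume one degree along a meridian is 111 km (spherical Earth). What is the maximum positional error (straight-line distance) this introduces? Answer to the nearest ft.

220 ft

Rounding to 3 decimal places leaves each coordinate within ±0.0005° of the true value.
North–south component: 0.0005° × 111000 = 55.5 m.
E–W at 47.62°: 0.0005° × 111000 × cos 47.62° = 0.0005 × 111000 × 0.6740 ≈ 37.4095 m.
Worst case both components are at the extreme and orthogonal: √(55.5² + 37.4095²) ≈ 66.9307 m.
Converting: 66.9307 m × 3.2808 ft/m ≈ 219.59 ft.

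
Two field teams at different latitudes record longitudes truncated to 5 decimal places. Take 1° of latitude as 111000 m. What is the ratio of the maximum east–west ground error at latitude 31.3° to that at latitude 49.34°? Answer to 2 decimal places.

1.31

Truncating at 5 decimal places can drop up to a full unit in the last place, so the longitude may be off by as much as 1e-05°.
At 31.3°: 1e-05° × 111000 × cos 31.3° = 1e-05 × 111000 × 0.8545 ≈ 0.94845 m.
Error at 49.34° = 1e-05° × 111000 × cos 49.34° ≈ 1.11 × 0.6516 = 0.72324 m.
Ratio: 0.94845 / 0.72324 = cos 31.3° / cos 49.34° ≈ 1.3114.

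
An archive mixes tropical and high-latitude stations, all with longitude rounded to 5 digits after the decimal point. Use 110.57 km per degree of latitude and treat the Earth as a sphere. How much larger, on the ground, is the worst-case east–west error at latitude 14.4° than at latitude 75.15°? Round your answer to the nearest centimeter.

39 centimeters

Rounding to 5 decimal places leaves the longitude within ±5e-06° of the true value.
Error at 14.4° = 5e-06° × 110570 × cos 14.4° ≈ 0.55285 × 0.9686 = 0.53548 m.
Error at 75.15° = 5e-06° × 110570 × cos 75.15° ≈ 0.55285 × 0.2563 = 0.14169 m.
Difference: 0.53548 − 0.14169 = 0.39379 m.
That is 0.393792 m = 39.379 cm.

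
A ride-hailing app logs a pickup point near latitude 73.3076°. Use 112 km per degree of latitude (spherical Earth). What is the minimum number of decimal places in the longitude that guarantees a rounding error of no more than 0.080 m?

At 73.3076° one degree of longitude covers 112000 × cos 73.3076° ≈ 112000 × 0.2872 ≈ 32170.1 m.
N decimal places → at most half a unit in the last place, 0.5 × 10⁻ᴺ° = 32170.1/2 × 10⁻ᴺ m.
Setting 16085.1 × 10⁻ᴺ ≤ 0.080 gives 10ᴺ ≥ 2.011e+05, i.e. N ≥ 5.30.
So 6 decimal places suffice (0.0161 m); 5 would allow up to 0.161 m.

6 decimal places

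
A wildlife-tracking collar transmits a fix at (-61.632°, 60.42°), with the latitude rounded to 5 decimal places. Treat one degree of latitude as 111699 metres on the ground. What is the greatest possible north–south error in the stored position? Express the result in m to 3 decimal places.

0.558 m

Rounding to 5 decimal places leaves the latitude within ±5e-06° of the true value.
North–south distance: 5e-06° × 111699 m/° = 0.558495 m.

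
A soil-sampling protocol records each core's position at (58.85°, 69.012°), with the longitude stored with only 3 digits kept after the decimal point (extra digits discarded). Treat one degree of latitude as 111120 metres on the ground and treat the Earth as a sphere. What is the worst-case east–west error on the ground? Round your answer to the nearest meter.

Truncating at 3 decimal places can drop up to a full unit in the last place, so the longitude may be off by as much as 0.001°.
Parallels shrink by cos φ, so at 58.85° a degree of longitude is 111120 × 0.5173 ≈ 57480.2 m.
So at most 0.001° × 57480.2 ≈ 57.4802 m east–west.

57 meters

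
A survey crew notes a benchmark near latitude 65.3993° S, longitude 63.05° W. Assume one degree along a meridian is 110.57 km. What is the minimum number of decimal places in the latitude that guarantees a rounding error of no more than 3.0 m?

5

One degree of latitude covers 110570 m.
N decimal places → at most half a unit in the last place, 0.5 × 10⁻ᴺ° = 110570/2 × 10⁻ᴺ m.
Need 0.5 × 110570 × 10⁻ᴺ ≤ 3.0 → 10⁻ᴺ ≤ 5.426e-05, so N ≥ 4.27.
So 5 decimal places suffice (0.553 m); 4 would allow up to 5.53 m.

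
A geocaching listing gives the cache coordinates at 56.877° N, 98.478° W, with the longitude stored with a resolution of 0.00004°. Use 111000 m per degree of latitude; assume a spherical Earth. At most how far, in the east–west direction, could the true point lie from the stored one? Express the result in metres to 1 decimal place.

With a 0.00004° grid the true value lies within half a step, ±0.00004°/2 = ±2e-05°, of the stored one.
One degree of longitude at 56.877° is 111000 × cos 56.877° ≈ 111000 × 0.5464 = 60654.6 m.
East–west error: 2e-05° × 60654.6 m/° ≈ 1.21309 m.

1.2 metres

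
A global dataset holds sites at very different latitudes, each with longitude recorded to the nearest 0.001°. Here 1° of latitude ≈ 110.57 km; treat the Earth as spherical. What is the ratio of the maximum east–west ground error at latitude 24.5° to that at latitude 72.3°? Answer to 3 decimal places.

Rounding to 3 decimal places leaves the longitude within ±0.0005° of the true value.
At 24.5°: 0.0005° × 110570 × cos 24.5° = 0.0005 × 110570 × 0.9100 ≈ 50.307 m.
At 72.3°: 0.0005° × 110570 × cos 72.3° = 0.0005 × 110570 × 0.3040 ≈ 16.808 m.
The ratio reduces to cos 24.5° / cos 72.3° = 0.9100/0.3040 ≈ 2.9930.

2.993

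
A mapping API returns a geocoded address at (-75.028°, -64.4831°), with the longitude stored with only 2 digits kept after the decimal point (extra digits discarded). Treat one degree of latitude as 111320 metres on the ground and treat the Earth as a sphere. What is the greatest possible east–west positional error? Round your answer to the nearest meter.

288 meters

Truncating at 2 decimal places can drop up to a full unit in the last place, so the longitude may be off by as much as 0.01°.
One degree of longitude at 75.028° is 111320 × cos 75.028° ≈ 111320 × 0.2583 = 28759.2 m.
So at most 0.01° × 28759.2 ≈ 287.592 m east–west.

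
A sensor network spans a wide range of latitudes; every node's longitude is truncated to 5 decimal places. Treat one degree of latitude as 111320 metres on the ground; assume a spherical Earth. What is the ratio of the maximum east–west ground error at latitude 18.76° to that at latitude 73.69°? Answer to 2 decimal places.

Truncating at 5 decimal places can drop up to a full unit in the last place, so the longitude may be off by as much as 1e-05°.
Error at 18.76° = 1e-05° × 111320 × cos 18.76° ≈ 1.1132 × 0.9469 = 1.0541 m.
Error at 73.69° = 1e-05° × 111320 × cos 73.69° ≈ 1.1132 × 0.2808 = 0.31262 m.
Ratio: 1.0541 / 0.31262 = cos 18.76° / cos 73.69° ≈ 3.3716.

3.37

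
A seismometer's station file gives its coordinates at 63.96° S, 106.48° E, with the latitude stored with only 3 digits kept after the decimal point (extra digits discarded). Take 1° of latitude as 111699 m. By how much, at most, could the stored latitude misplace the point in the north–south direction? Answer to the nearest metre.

Truncating at 3 decimal places can drop up to a full unit in the last place, so the latitude may be off by as much as 0.001°.
Along the meridian that is 0.001° × 111699 m/° = 111.699 m.

112 metres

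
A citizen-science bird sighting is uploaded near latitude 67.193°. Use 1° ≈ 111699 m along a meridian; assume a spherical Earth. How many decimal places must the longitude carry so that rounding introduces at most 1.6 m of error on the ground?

At 67.193° one degree of longitude covers 111699 × cos 67.193° ≈ 111699 × 0.3876 ≈ 43297.7 m.
N decimal places → at most half a unit in the last place, 0.5 × 10⁻ᴺ° = 43297.7/2 × 10⁻ᴺ m.
Setting 21648.8 × 10⁻ᴺ ≤ 1.6 gives 10ᴺ ≥ 1.353e+04, i.e. N ≥ 4.13.
N = 4 would give 2.16 m (too coarse); N = 5 gives 0.216 m ≤ 1.6 m.

5 decimal places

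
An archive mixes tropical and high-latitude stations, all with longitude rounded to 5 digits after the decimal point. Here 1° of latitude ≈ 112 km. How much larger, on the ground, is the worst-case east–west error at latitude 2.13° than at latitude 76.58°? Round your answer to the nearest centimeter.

Rounding to 5 decimal places leaves the longitude within ±5e-06° of the true value.
At 2.13°: 5e-06° × 112000 × cos 2.13° = 5e-06 × 112000 × 0.9993 ≈ 0.55961 m.
Error at 76.58° = 5e-06° × 112000 × cos 76.58° ≈ 0.56 × 0.2321 = 0.12997 m.
So the lower-latitude error exceeds the higher by 0.55961 − 0.12997 = 0.42964 m.
That is 0.429644 m = 42.964 cm.

43 centimeters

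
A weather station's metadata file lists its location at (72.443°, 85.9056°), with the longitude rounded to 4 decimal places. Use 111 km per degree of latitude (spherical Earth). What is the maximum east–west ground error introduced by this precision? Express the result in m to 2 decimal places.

1.67 m

Rounding to 4 decimal places leaves the longitude within ±5e-05° of the true value.
At latitude 72.443° a degree of longitude spans 111000 m × cos 72.443° = 111000 × 0.3017 ≈ 33483.6 m.
So at most 5e-05° × 33483.6 ≈ 1.67418 m east–west.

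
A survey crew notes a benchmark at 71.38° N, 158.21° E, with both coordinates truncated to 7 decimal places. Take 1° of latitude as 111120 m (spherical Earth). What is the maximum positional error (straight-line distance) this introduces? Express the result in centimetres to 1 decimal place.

Truncating at 7 decimal places can drop up to a full unit in the last place, so each coordinate may be off by as much as 1e-07°.
N–S: 1e-07° × 111120 m/° = 0.011112 m.
East–west component at 71.38°: 1e-07° × 111120 × cos 71.38° ≈ 1e-07 × 35479.5 ≈ 0.00354795 m.
Combining orthogonally: (0.011112² + 0.00354795²)^½ ≈ 0.0116647 m.
That is 0.0116647 m = 1.1665 cm.

1.2 centimetres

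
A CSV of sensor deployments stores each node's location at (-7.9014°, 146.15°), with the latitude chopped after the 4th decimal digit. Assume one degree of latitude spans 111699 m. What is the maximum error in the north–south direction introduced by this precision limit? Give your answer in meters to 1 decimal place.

11.2 meters

Truncating at 4 decimal places can drop up to a full unit in the last place, so the latitude may be off by as much as 0.0001°.
So the N–S error is at most 0.0001 × 111699 = 11.1699 m.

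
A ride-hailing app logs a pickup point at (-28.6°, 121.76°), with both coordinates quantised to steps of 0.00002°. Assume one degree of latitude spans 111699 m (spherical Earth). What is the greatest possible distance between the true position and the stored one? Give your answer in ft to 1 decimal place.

With a 0.00002° grid the true value lies within half a step, ±0.00002°/2 = ±1e-05°, of the stored one.
N–S: 1e-05° × 111699 m/° = 1.11699 m.
Longitude error → 1e-05 × 111699 × cos 28.6° = 1e-05 × 111699 × 0.8780 ≈ 0.980698 m.
Worst case both components are at the extreme and orthogonal: √(1.11699² + 0.980698²) ≈ 1.48642 m.
In feet: 1.48642 m ÷ 0.3048 ≈ 4.8767 ft.

4.9 ft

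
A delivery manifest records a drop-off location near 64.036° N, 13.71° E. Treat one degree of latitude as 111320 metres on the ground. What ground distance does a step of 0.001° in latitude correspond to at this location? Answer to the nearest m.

0.001° × 111320 m/° = 111.32 m.

111 m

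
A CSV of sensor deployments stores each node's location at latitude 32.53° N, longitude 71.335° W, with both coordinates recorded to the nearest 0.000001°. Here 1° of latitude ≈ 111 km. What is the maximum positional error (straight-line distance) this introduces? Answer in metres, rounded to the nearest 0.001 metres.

0.073 metres

Rounding to 6 decimal places leaves each coordinate within ±5e-07° of the true value.
Latitude error → 5e-07 × 111000 = 0.0555 m along the meridian.
Longitude error → 5e-07 × 111000 × cos 32.53° = 5e-07 × 111000 × 0.8431 ≈ 0.0467926 m.
The two errors are perpendicular, so the maximum displacement is √(0.0555² + 0.0467926²) ≈ 0.0725934 m.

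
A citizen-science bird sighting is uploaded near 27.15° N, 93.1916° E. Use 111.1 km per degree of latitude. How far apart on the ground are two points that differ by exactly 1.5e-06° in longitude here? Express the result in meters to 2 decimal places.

0.15 meters

One degree of longitude here spans 111100 × cos 27.15° = 111100 × 0.8898 ≈ 98858.4 m; 1.5e-06° of that is 0.148288 m.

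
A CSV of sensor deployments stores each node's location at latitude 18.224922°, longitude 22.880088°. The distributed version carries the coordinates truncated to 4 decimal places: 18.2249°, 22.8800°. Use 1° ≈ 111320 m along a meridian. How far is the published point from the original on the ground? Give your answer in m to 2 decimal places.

The latitude changed by +0.000022° and the longitude by +0.000088°.
N–S: 0.000022° × 111320 m/° = 2.44904 m.
E–W at 18.2249°: 0.000088° × 111320 × cos 18.2249° = 0.000088 × 111320 × 0.9498 ≈ 9.30475 m.
Hypotenuse of the two orthogonal shifts: √(2.44904² + 9.30475²) = 9.62165 m.

9.62 m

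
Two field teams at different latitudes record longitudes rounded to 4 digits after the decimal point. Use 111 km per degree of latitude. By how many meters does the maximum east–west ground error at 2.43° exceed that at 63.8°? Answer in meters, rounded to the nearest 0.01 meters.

Rounding to 4 decimal places leaves the longitude within ±5e-05° of the true value.
At 2.43°: 5e-05° × 111000 × cos 2.43° = 5e-05 × 111000 × 0.9991 ≈ 5.545 m.
Error at 63.8° = 5e-05° × 111000 × cos 63.8° ≈ 5.55 × 0.4415 = 2.4504 m.
So the lower-latitude error exceeds the higher by 5.545 − 2.4504 = 3.0947 m.

3.09 meters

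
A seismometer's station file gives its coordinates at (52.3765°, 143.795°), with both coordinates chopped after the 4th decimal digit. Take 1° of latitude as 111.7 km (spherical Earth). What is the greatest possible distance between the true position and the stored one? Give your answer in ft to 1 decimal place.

42.9 ft

Truncating at 4 decimal places can drop up to a full unit in the last place, so each coordinate may be off by as much as 0.0001°.
N–S: 0.0001° × 111700 m/° = 11.17 m.
East–west component at 52.3765°: 0.0001° × 111700 × cos 52.3765° ≈ 0.0001 × 68189.5 ≈ 6.81895 m.
Worst case both components are at the extreme and orthogonal: √(11.17² + 6.81895²) ≈ 13.0869 m.
Converting: 13.0869 m × 3.2808 ft/m ≈ 42.936 ft.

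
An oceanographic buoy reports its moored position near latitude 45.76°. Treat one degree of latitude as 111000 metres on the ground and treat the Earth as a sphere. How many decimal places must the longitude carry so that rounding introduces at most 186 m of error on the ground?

At 45.76° one degree of longitude covers 111000 × cos 45.76° ≈ 111000 × 0.6977 ≈ 77440.9 m.
With N decimal places the half-ulp bound is 0.5·10⁻ᴺ°, or 0.5·10⁻ᴺ × 77440.9 m on the ground.
Setting 38720.4 × 10⁻ᴺ ≤ 186 gives 10ᴺ ≥ 208.2, i.e. N ≥ 2.32.
At 2 places the error can reach 387 m, but 3 places keeps it to 38.7 m.

3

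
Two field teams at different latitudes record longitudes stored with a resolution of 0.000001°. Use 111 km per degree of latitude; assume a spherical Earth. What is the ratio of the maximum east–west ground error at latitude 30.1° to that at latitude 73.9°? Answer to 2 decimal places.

With a 0.000001° grid the true value lies within half a step, ±0.000001°/2 = ±5e-07°, of the stored one.
Error at 30.1° = 5e-07° × 111000 × cos 30.1° ≈ 0.0555 × 0.8652 = 0.048016 m.
At 73.9°: 5e-07° × 111000 × cos 73.9° = 5e-07 × 111000 × 0.2773 ≈ 0.015391 m.
Ratio: 0.048016 / 0.015391 = cos 30.1° / cos 73.9° ≈ 3.1197.

3.12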